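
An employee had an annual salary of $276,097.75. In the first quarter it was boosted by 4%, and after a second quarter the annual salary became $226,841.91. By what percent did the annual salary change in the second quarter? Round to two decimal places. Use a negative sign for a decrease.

After the first quarter: $276,097.75 × 1.04 = $287141.66.
Second-quarter multiplier: $226,841.91 ÷ $287141.66 ≈ 0.79.
That is a change of -21.00%.

-21.00%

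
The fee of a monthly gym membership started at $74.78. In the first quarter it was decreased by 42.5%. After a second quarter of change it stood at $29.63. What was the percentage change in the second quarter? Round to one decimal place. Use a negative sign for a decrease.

-31.1%

After the first quarter: $74.78 × 0.575 = $42.9985.
Second-quarter multiplier: $29.63 ÷ $42.9985 ≈ 0.68909.
That is a change of -31.1%.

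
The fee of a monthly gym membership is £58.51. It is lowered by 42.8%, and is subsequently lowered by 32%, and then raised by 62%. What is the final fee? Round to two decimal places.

Apply the 42.8% decrease: £58.51 × 0.572 = £33.46772.
32% decrease: £33.46772 × 0.68 = £22.7580496.
After the 62% increase: £22.7580496 × 1.62 = £36.868040352 ≈ £36.87.

£36.87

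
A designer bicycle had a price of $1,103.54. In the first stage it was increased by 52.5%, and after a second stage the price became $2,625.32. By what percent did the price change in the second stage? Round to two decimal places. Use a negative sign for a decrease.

After the first stage: $1,103.54 × 1.525 = $1682.8985.
Second-stage multiplier: $2,625.32 ÷ $1682.8985 ≈ 1.559999.
That is a change of 56.00%.

56.00%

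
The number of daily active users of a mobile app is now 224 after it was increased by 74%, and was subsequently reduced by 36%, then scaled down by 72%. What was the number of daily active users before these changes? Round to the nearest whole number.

718

The overall multiplier applied was 1.74 × 0.64 × 0.28 = 0.311808.
So the original number of daily active users was 224 ÷ 0.311808 ≈ 718.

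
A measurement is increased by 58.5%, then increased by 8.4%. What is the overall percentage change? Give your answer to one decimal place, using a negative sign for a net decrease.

71.8%

The combined multiplier is 1.585 × 1.084 = 1.71814.
That corresponds to an increase of 71.8%.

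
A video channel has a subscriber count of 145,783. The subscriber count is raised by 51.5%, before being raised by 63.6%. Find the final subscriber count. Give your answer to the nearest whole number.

361,329

After the 51.5% increase: 145,783 × 1.515 = 220861.245.
After the 63.6% increase: 220861.245 × 1.636 = 361328.99682 ≈ 361,329.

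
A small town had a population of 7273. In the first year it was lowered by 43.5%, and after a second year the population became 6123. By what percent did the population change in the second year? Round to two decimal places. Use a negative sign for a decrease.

After the first year: 7273 × 0.565 = 4109.245.
Second-year multiplier: 6123 ÷ 4109.245 ≈ 1.490055.
That is a change of 49.01%.

49.01%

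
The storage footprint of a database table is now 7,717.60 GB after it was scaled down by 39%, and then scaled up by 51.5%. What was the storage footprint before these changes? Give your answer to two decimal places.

8,351.03 GB

The overall multiplier applied was 0.61 × 1.515 = 0.92415.
So the original storage footprint was 7,717.60 ÷ 0.92415 ≈ 8,351.03 GB.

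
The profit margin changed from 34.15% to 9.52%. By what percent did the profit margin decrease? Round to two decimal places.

The change is 9.52 − 34.15 = -24.63 percentage points.
Relative to the original 34.15%, that is -24.63 ÷ 34.15 ≈ -72.12%.
So the profit margin fell by 72.12%.

72.12%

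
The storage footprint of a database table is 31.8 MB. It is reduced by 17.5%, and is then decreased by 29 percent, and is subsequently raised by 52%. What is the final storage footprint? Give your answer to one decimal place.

28.3 MB

Apply the 17.5% decrease: 31.8 × 0.825 = 26.235.
Apply the 29% decrease: 26.235 × 0.71 = 18.62685.
52% increase: 18.62685 × 1.52 = 28.312812 ≈ 28.3.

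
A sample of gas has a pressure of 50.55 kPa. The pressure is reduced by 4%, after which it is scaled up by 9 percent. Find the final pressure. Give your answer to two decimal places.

52.90 kPa

Apply the 4% decrease: 50.55 × 0.96 = 48.528.
9% increase: 48.528 × 1.09 = 52.89552 ≈ 52.90.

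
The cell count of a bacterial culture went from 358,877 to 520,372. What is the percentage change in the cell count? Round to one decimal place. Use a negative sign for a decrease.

Change: 520,372 − 358,877 = 161,495.
Relative to the original: 161,495 ÷ 358,877 ≈ 45.0%.

45.0%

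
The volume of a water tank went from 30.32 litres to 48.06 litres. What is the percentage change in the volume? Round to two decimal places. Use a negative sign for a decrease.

58.51%

Change: 48.06 − 30.32 = 17.74.
Relative to the original: 17.74 ÷ 30.32 ≈ 58.51%.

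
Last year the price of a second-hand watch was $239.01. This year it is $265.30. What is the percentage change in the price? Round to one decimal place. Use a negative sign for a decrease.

11.0%

Change: $265.30 − $239.01 = $26.29.
Relative to the original: $26.29 ÷ $239.01 ≈ 11.0%.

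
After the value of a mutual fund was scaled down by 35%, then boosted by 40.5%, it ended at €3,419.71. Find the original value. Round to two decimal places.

€3,744.55

The overall multiplier applied was 0.65 × 1.405 = 0.91325.
So the original value was €3,419.71 ÷ 0.91325 ≈ €3,744.55.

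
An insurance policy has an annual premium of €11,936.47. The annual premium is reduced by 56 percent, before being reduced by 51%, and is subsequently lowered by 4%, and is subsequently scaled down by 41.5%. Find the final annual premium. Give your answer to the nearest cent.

€1,445.28

Each change multiplies by a factor: 0.44 × 0.49 × 0.96 × 0.585 = 0.12108096.
€11,936.47 × 0.12108096 = €1445.2792466112 ≈ €1,445.28.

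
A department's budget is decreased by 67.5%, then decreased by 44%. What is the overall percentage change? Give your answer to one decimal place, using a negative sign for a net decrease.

The combined multiplier is 0.325 × 0.56 = 0.182.
That corresponds to a decrease of 81.8%.

-81.8%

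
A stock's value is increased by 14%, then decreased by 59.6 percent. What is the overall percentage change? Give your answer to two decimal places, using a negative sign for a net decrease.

A 14% increase multiplies by 1.14.
Then a 59.6% decrease: 1.14 × 0.404 = 0.46056.
Overall factor 0.46056, i.e. -53.94%.

-53.94%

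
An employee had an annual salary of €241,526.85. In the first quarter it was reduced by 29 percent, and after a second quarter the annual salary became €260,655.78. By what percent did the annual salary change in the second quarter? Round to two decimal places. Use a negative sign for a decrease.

52.00%

After the first quarter: €241,526.85 × 0.71 = €171484.0635.
Second-quarter multiplier: €260,655.78 ÷ €171484.0635 ≈ 1.52.
That is a change of 52.00%.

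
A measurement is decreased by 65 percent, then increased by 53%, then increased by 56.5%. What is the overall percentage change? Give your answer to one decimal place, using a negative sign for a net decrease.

A 65% decrease multiplies by 0.35.
Then a 53% increase: 0.35 × 1.53 = 0.5355.
Then a 56.5% increase: 0.5355 × 1.565 = 0.8380575.
Overall factor 0.8380575, i.e. -16.2%.

-16.2%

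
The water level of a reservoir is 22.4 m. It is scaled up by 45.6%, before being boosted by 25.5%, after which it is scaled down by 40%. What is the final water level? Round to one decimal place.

24.6 m

Each change multiplies by a factor: 1.456 × 1.255 × 0.6 = 1.096368.
22.4 × 1.096368 = 24.5586432 ≈ 24.6.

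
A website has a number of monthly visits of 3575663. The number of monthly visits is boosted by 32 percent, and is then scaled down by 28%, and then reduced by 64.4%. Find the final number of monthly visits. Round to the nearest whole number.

Each change multiplies by a factor: 1.32 × 0.72 × 0.356 = 0.3383424.
3575663 × 0.3383424 = 1209798.4010112 ≈ 1209798.

1209798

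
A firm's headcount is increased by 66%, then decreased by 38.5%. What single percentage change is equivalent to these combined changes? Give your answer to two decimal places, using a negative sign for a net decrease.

A 66% increase multiplies by 1.66.
Then a 38.5% decrease: 1.66 × 0.615 = 1.0209.
Overall factor 1.0209, i.e. 2.09%.

2.09%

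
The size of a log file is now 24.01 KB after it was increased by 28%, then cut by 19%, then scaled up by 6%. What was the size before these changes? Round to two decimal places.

Undoing the 6% increase: 24.01 ÷ 1.06 ≈ 22.650943.
Undoing the 19% decrease: 22.650943 ÷ 0.81 ≈ 27.964127.
Undoing the 28% increase: 27.964127 ÷ 1.28 ≈ 21.85 KB.

21.85 KB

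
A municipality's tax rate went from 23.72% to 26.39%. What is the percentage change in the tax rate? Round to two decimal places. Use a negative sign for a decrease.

11.26%

The change is 26.39 − 23.72 = 2.67 percentage points.
Relative to the original 23.72%, that is 2.67 ÷ 23.72 ≈ 11.26%.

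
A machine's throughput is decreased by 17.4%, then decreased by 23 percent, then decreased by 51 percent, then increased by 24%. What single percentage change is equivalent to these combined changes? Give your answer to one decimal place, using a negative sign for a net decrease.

-61.4%

The combined multiplier is 0.826 × 0.77 × 0.49 × 1.24 = 0.386445752.
That corresponds to a decrease of 61.4%.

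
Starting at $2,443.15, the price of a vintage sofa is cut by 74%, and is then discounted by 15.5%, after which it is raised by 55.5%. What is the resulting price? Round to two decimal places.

74% decrease: $2,443.15 × 0.26 = $635.219.
After the 15.5% decrease: $635.219 × 0.845 = $536.760055.
55.5% increase: $536.760055 × 1.555 = $834.661885525 ≈ $834.66.

$834.66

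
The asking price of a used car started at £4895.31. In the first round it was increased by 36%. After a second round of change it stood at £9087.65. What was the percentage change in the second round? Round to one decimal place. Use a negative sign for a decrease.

36.5%

After the first round: £4895.31 × 1.36 = £6657.6216.
Second-round multiplier: £9087.65 ÷ £6657.6216 ≈ 1.365.
That is a change of 36.5%.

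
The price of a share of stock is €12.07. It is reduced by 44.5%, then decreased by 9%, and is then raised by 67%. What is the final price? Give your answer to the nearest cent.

Each change multiplies by a factor: 0.555 × 0.91 × 1.67 = 0.8434335.
€12.07 × 0.8434335 = €10.180242345 ≈ €10.18.

€10.18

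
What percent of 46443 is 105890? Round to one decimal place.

228.0%

105890 ÷ 46443 ≈ 228.0%.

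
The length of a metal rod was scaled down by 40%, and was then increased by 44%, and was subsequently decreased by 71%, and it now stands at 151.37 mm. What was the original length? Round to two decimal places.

604.13 mm

Undoing the 71% decrease: 151.37 ÷ 0.29 ≈ 521.965517.
Undoing the 44% increase: 521.965517 ÷ 1.44 ≈ 362.476053.
Undoing the 40% decrease: 362.476053 ÷ 0.6 ≈ 604.13 mm.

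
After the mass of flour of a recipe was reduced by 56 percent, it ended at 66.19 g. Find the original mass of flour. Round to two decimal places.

The overall multiplier applied was 0.44.
So the original mass of flour was 66.19 ÷ 0.44 ≈ 150.43 g.

150.43 g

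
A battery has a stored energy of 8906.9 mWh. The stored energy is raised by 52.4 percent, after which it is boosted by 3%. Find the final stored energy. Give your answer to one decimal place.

13981.3 mWh

52.4% increase: 8906.9 × 1.524 = 13574.1156.
After the 3% increase: 13574.1156 × 1.03 = 13981.339068 ≈ 13981.3.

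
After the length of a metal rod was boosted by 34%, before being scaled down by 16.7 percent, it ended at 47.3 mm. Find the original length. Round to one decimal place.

The overall multiplier applied was 1.34 × 0.833 = 1.11622.
So the original length was 47.3 ÷ 1.11622 ≈ 42.4 mm.

42.4 mm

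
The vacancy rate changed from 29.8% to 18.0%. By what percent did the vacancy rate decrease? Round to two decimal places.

39.60%

The change is 18.0 − 29.8 = -11.8 percentage points.
Relative to the original 29.8%, that is -11.8 ÷ 29.8 ≈ -39.60%.
So the vacancy rate fell by 39.60%.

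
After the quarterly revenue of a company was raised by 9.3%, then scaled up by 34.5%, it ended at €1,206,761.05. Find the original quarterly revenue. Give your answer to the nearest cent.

€820,878.42

The overall multiplier applied was 1.093 × 1.345 = 1.470085.
So the original quarterly revenue was €1,206,761.05 ÷ 1.470085 ≈ €820,878.42.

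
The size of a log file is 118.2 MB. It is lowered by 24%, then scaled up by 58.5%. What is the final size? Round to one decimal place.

24% decrease: 118.2 × 0.76 = 89.832.
Apply the 58.5% increase: 89.832 × 1.585 = 142.38372 ≈ 142.4.

142.4 MB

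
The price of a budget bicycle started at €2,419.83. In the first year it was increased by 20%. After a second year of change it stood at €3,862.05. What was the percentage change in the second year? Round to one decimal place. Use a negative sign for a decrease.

33.0%

After the first year: €2,419.83 × 1.2 = €2903.796.
Second-year multiplier: €3,862.05 ÷ €2903.796 ≈ 1.33.
That is a change of 33.0%.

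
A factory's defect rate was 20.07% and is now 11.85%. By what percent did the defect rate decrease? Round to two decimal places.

40.96%

The change is 11.85 − 20.07 = -8.22 percentage points.
Relative to the original 20.07%, that is -8.22 ÷ 20.07 ≈ -40.96%.
So the defect rate fell by 40.96%.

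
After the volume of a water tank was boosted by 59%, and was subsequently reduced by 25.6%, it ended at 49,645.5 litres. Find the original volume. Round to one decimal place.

41,967.2 litres

Undoing the 25.6% decrease: 49,645.5 ÷ 0.744 ≈ 66727.822581.
Undoing the 59% increase: 66727.822581 ÷ 1.59 ≈ 41,967.2 litres.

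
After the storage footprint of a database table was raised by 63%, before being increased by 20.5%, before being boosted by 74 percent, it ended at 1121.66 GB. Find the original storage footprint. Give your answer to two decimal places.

Undoing the 74% increase: 1121.66 ÷ 1.74 ≈ 644.632184.
Undoing the 20.5% increase: 644.632184 ÷ 1.205 ≈ 534.964468.
Undoing the 63% increase: 534.964468 ÷ 1.63 ≈ 328.20 GB.

328.20 GB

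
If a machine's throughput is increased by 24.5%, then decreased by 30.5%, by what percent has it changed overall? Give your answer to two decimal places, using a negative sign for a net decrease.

A 24.5% increase multiplies by 1.245.
Then a 30.5% decrease: 1.245 × 0.695 = 0.865275.
Overall factor 0.865275, i.e. -13.47%.

-13.47%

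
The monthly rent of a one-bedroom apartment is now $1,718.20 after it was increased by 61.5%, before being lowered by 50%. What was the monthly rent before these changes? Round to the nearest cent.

$2,127.80

The overall multiplier applied was 1.615 × 0.5 = 0.8075.
So the original monthly rent was $1,718.20 ÷ 0.8075 ≈ $2,127.80.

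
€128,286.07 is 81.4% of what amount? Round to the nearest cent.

€157,599.59

€128,286.07 ÷ 0.814 ≈ €157,599.59.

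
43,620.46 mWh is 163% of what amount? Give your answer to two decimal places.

43,620.46 mWh ÷ 1.63 ≈ 26,761.02 mWh.

26,761.02 mWh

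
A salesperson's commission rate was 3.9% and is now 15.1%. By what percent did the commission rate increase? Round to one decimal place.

The change is 15.1 − 3.9 = 11.2 percentage points.
Relative to the original 3.9%, that is 11.2 ÷ 3.9 ≈ 287.2%.
So the commission rate rose by 287.2%.

287.2%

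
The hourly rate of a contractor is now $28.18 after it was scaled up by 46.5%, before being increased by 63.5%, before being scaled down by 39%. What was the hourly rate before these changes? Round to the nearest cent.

$19.29

Undoing the 39% decrease: $28.18 ÷ 0.61 ≈ $46.196721.
Undoing the 63.5% increase: $46.196721 ÷ 1.635 ≈ $28.254875.
Undoing the 46.5% increase: $28.254875 ÷ 1.465 ≈ $19.29.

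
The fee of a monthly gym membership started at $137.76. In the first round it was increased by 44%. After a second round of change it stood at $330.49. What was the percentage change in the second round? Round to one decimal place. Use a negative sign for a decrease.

After the first round: $137.76 × 1.44 = $198.3744.
Second-round multiplier: $330.49 ÷ $198.3744 ≈ 1.66599.
That is a change of 66.6%.

66.6%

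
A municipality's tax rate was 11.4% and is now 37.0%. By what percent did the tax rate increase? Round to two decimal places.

The change is 37.0 − 11.4 = 25.6 percentage points.
Relative to the original 11.4%, that is 25.6 ÷ 11.4 ≈ 224.56%.
So the tax rate rose by 224.56%.

224.56%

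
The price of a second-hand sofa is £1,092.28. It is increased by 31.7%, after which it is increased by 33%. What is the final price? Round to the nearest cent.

£1,913.25

Apply the 31.7% increase: £1,092.28 × 1.317 = £1438.53276.
Apply the 33% increase: £1438.53276 × 1.33 = £1913.2485708 ≈ £1,913.25.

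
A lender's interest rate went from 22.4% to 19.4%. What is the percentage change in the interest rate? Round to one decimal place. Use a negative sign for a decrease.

-13.4%

The change is 19.4 − 22.4 = -3.0 percentage points.
Relative to the original 22.4%, that is -3.0 ÷ 22.4 ≈ -13.4%.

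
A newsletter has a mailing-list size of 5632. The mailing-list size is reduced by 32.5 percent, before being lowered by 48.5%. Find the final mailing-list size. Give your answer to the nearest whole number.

1958

Each change multiplies by a factor: 0.675 × 0.515 = 0.347625.
5632 × 0.347625 = 1957.824 ≈ 1958.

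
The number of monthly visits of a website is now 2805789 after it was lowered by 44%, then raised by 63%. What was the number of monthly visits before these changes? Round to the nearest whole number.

The overall multiplier applied was 0.56 × 1.63 = 0.9128.
So the original number of monthly visits was 2805789 ÷ 0.9128 ≈ 3073827.

3073827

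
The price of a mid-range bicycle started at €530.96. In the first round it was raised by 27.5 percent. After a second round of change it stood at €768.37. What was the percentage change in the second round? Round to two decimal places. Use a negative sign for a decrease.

After the first round: €530.96 × 1.275 = €676.974.
Second-round multiplier: €768.37 ÷ €676.974 ≈ 1.135007.
That is a change of 13.50%.

13.50%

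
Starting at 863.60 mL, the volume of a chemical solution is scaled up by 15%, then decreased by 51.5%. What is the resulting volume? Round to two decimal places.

Each change multiplies by a factor: 1.15 × 0.485 = 0.55775.
863.60 × 0.55775 = 481.6729 ≈ 481.67.

481.67 mL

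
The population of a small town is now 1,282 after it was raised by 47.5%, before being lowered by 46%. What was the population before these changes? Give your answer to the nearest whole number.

Undoing the 46% decrease: 1,282 ÷ 0.54 ≈ 2374.074074.
Undoing the 47.5% increase: 2374.074074 ÷ 1.475 ≈ 1,610.

1,610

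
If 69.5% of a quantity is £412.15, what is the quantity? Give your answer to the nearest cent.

£593.02

£412.15 ÷ 0.695 ≈ £593.02.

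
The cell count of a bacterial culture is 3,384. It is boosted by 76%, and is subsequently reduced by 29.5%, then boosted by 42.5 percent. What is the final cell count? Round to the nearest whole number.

5,983

Each change multiplies by a factor: 1.76 × 0.705 × 1.425 = 1.76814.
3,384 × 1.76814 = 5983.38576 ≈ 5,983.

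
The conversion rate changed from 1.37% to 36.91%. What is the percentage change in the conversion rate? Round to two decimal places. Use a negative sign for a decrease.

2594.16%

The change is 36.91 − 1.37 = 35.54 percentage points.
Relative to the original 1.37%, that is 35.54 ÷ 1.37 ≈ 2594.16%.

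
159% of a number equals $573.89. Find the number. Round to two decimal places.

$360.94

$573.89 ÷ 1.59 ≈ $360.94.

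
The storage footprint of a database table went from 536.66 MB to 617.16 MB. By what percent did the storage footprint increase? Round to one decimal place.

15.0%

Change: 617.16 − 536.66 = 80.50.
Relative to the original: 80.50 ÷ 536.66 ≈ 15.0%.
So the storage footprint increased by 15.0%.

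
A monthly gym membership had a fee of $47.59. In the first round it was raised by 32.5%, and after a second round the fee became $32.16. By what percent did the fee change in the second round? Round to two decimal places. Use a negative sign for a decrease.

After the first round: $47.59 × 1.325 = $63.05675.
Second-round multiplier: $32.16 ÷ $63.05675 ≈ 0.510017.
That is a change of -49.00%.

-49.00%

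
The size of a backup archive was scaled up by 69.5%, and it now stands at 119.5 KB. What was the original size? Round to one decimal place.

The overall multiplier applied was 1.695.
So the original size was 119.5 ÷ 1.695 ≈ 70.5 KB.

70.5 KB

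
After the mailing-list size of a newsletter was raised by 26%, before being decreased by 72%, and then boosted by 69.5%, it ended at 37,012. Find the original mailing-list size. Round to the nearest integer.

61,893

The overall multiplier applied was 1.26 × 0.28 × 1.695 = 0.597996.
So the original mailing-list size was 37,012 ÷ 0.597996 ≈ 61,893.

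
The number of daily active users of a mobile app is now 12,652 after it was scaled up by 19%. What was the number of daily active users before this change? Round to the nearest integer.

10,632

The overall multiplier applied was 1.19.
So the original number of daily active users was 12,652 ÷ 1.19 ≈ 10,632.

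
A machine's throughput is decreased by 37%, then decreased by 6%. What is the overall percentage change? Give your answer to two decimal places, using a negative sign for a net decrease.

-40.78%

A 37% decrease multiplies by 0.63.
Then a 6% decrease: 0.63 × 0.94 = 0.5922.
Overall factor 0.5922, i.e. -40.78%.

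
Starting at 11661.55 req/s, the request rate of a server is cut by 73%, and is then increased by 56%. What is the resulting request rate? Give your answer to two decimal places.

After the 73% decrease: 11661.55 × 0.27 = 3148.6185.
56% increase: 3148.6185 × 1.56 = 4911.84486 ≈ 4911.84.

4911.84 req/s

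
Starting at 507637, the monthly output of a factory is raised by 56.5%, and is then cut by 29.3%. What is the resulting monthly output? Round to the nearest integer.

56.5% increase: 507637 × 1.565 = 794451.905.
Apply the 29.3% decrease: 794451.905 × 0.707 = 561677.496835 ≈ 561677.

561677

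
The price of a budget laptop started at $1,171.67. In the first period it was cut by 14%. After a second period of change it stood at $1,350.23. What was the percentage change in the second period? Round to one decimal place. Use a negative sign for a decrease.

34.0%

After the first period: $1,171.67 × 0.86 = $1007.6362.
Second-period multiplier: $1,350.23 ÷ $1007.6362 ≈ 1.34.
That is a change of 34.0%.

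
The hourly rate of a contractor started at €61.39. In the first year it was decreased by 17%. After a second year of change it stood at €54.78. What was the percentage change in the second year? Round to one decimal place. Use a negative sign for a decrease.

After the first year: €61.39 × 0.83 = €50.9537.
Second-year multiplier: €54.78 ÷ €50.9537 ≈ 1.07509.
That is a change of 7.5%.

7.5%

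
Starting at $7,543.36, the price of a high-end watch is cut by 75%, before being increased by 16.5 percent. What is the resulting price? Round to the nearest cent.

$2,197.00

75% decrease: $7,543.36 × 0.25 = $1885.84.
16.5% increase: $1885.84 × 1.165 = $2197.0036 ≈ $2,197.00.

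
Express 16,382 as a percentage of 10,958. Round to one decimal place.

16,382 ÷ 10,958 ≈ 149.5%.

149.5%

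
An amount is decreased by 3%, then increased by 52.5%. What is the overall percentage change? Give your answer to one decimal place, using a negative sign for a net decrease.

A 3% decrease multiplies by 0.97.
Then a 52.5% increase: 0.97 × 1.525 = 1.47925.
Overall factor 1.47925, i.e. 47.9%.

47.9%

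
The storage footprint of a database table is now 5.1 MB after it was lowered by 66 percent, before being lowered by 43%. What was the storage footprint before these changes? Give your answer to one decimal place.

26.3 MB

Undoing the 43% decrease: 5.1 ÷ 0.57 ≈ 8.947368.
Undoing the 66% decrease: 8.947368 ÷ 0.34 ≈ 26.3 MB.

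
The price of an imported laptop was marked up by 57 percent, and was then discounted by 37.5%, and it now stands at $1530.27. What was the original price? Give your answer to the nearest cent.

$1559.51

The overall multiplier applied was 1.57 × 0.625 = 0.98125.
So the original price was $1530.27 ÷ 0.98125 ≈ $1559.51.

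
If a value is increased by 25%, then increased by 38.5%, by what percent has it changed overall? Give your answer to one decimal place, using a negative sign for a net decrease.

A 25% increase multiplies by 1.25.
Then a 38.5% increase: 1.25 × 1.385 = 1.73125.
Overall factor 1.73125, i.e. 73.1%.

73.1%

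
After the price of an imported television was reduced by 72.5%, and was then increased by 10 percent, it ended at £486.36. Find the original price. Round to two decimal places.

The overall multiplier applied was 0.275 × 1.1 = 0.3025.
So the original price was £486.36 ÷ 0.3025 ≈ £1,607.80.

£1,607.80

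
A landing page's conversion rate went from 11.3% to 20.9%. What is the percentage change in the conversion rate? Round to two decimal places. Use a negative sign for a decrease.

84.96%

The change is 20.9 − 11.3 = 9.6 percentage points.
Relative to the original 11.3%, that is 9.6 ÷ 11.3 ≈ 84.96%.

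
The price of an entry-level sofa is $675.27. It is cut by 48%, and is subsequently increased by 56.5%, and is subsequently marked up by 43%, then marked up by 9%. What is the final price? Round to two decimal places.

$856.56

After the 48% decrease: $675.27 × 0.52 = $351.1404.
After the 56.5% increase: $351.1404 × 1.565 = $549.534726.
43% increase: $549.534726 × 1.43 = $785.83465818.
Apply the 9% increase: $785.83465818 × 1.09 = $856.5597774162 ≈ $856.56.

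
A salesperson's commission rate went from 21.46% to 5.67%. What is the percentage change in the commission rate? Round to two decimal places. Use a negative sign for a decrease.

-73.58%

The change is 5.67 − 21.46 = -15.79 percentage points.
Relative to the original 21.46%, that is -15.79 ÷ 21.46 ≈ -73.58%.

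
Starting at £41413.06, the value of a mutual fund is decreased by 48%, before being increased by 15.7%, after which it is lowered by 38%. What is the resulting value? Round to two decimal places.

£15447.77

After the 48% decrease: £41413.06 × 0.52 = £21534.7912.
After the 15.7% increase: £21534.7912 × 1.157 = £24915.7534184.
38% decrease: £24915.7534184 × 0.62 = £15447.767119408 ≈ £15447.77.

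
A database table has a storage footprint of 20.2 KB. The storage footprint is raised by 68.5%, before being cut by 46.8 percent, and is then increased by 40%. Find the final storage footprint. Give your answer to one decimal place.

25.4 KB

68.5% increase: 20.2 × 1.685 = 34.037.
Apply the 46.8% decrease: 34.037 × 0.532 = 18.107684.
After the 40% increase: 18.107684 × 1.4 = 25.3507576 ≈ 25.4.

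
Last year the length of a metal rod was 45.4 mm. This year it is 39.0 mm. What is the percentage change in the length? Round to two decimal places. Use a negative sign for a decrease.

Change: 39.0 − 45.4 = -6.4.
Relative to the original: -6.4 ÷ 45.4 ≈ -14.10%.

-14.10%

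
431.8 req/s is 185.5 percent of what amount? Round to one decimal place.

232.8 req/s

431.8 req/s ÷ 1.855 ≈ 232.8 req/s.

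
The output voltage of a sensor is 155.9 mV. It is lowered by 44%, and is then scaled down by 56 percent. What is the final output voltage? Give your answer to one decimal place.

38.4 mV

Apply the 44% decrease: 155.9 × 0.56 = 87.304.
After the 56% decrease: 87.304 × 0.44 = 38.41376 ≈ 38.4.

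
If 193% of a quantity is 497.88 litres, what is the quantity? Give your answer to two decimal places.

257.97 litres

497.88 litres ÷ 1.93 ≈ 257.97 litres.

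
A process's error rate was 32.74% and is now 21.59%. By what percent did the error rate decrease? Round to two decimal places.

The change is 21.59 − 32.74 = -11.15 percentage points.
Relative to the original 32.74%, that is -11.15 ÷ 32.74 ≈ -34.06%.
So the error rate fell by 34.06%.

34.06%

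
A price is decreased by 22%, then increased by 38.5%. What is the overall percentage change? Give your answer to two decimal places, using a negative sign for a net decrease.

The combined multiplier is 0.78 × 1.385 = 1.0803.
That corresponds to an increase of 8.03%.

8.03%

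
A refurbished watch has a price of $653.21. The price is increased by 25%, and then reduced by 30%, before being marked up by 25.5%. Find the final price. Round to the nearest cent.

Each change multiplies by a factor: 1.25 × 0.7 × 1.255 = 1.098125.
$653.21 × 1.098125 = $717.30623125 ≈ $717.31.

$717.31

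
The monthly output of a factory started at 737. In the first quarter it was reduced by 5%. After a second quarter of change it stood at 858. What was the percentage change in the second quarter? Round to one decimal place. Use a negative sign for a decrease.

22.5%

After the first quarter: 737 × 0.95 = 700.15.
Second-quarter multiplier: 858 ÷ 700.15 ≈ 1.22545.
That is a change of 22.5%.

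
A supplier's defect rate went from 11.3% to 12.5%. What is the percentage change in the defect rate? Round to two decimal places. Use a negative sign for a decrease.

10.62%

The change is 12.5 − 11.3 = 1.2 percentage points.
Relative to the original 11.3%, that is 1.2 ÷ 11.3 ≈ 10.62%.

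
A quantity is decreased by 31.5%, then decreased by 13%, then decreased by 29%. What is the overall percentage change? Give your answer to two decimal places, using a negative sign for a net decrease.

The combined multiplier is 0.685 × 0.87 × 0.71 = 0.4231245.
That corresponds to a decrease of 57.69%.

-57.69%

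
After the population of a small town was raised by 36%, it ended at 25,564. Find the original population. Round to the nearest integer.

18,797

The overall multiplier applied was 1.36.
So the original population was 25,564 ÷ 1.36 ≈ 18,797.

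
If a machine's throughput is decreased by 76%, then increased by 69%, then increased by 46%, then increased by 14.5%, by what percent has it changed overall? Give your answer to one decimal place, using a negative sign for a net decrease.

The combined multiplier is 0.24 × 1.69 × 1.46 × 1.145 = 0.67804152.
That corresponds to a decrease of 32.2%.

-32.2%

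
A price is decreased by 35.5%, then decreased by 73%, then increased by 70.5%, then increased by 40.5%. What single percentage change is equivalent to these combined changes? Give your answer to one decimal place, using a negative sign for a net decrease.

The combined multiplier is 0.645 × 0.27 × 1.705 × 1.405 = 0.41718067875.
That corresponds to a decrease of 58.3%.

-58.3%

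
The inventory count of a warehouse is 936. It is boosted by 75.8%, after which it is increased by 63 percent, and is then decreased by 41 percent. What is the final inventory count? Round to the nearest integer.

Each change multiplies by a factor: 1.758 × 1.63 × 0.59 = 1.6906686.
936 × 1.6906686 = 1582.4658096 ≈ 1582.

1582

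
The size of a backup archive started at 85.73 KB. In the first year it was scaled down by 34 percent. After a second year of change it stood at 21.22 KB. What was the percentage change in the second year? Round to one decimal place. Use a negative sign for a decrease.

After the first year: 85.73 × 0.66 = 56.5818.
Second-year multiplier: 21.22 ÷ 56.5818 ≈ 0.37503.
That is a change of -62.5%.

-62.5%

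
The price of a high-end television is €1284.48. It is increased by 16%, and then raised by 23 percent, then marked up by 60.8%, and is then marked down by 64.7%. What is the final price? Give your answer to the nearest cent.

16% increase: €1284.48 × 1.16 = €1489.9968.
Apply the 23% increase: €1489.9968 × 1.23 = €1832.696064.
After the 60.8% increase: €1832.696064 × 1.608 = €2946.975270912.
64.7% decrease: €2946.975270912 × 0.353 = €1040.282270631936 ≈ €1040.28.

€1040.28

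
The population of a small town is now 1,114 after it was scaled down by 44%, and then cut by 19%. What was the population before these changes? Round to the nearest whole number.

2,456

The overall multiplier applied was 0.56 × 0.81 = 0.4536.
So the original population was 1,114 ÷ 0.4536 ≈ 2,456.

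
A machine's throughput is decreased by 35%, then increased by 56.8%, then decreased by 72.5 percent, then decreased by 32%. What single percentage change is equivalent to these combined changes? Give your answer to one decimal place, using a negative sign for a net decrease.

A 35% decrease multiplies by 0.65.
Then a 56.8% increase: 0.65 × 1.568 = 1.0192.
Then a 72.5% decrease: 1.0192 × 0.275 = 0.28028.
Then a 32% decrease: 0.28028 × 0.68 = 0.1905904.
Overall factor 0.1905904, i.e. -80.9%.

-80.9%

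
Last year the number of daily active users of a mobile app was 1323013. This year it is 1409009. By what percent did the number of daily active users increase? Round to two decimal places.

Change: 1409009 − 1323013 = 85996.
Relative to the original: 85996 ÷ 1323013 ≈ 6.50%.
So the number of daily active users increased by 6.50%.

6.50%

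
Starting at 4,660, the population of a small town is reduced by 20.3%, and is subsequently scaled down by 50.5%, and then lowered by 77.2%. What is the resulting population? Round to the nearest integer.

419

Each change multiplies by a factor: 0.797 × 0.495 × 0.228 = 0.08994942.
4,660 × 0.08994942 = 419.1642972 ≈ 419.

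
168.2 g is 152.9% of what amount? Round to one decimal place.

110.0 g

168.2 g ÷ 1.529 ≈ 110.0 g.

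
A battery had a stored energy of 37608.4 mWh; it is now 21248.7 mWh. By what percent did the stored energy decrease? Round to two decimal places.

43.50%

Change: 21248.7 − 37608.4 = -16359.7.
Relative to the original: -16359.7 ÷ 37608.4 ≈ -43.50%.
So the stored energy decreased by 43.50%.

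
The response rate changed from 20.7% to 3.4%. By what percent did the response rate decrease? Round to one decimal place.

The change is 3.4 − 20.7 = -17.3 percentage points.
Relative to the original 20.7%, that is -17.3 ÷ 20.7 ≈ -83.6%.
So the response rate fell by 83.6%.

83.6%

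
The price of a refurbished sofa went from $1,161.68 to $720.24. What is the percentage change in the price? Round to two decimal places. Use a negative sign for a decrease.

Change: $720.24 − $1,161.68 = -$441.44.
Relative to the original: -$441.44 ÷ $1,161.68 ≈ -38.00%.

-38.00%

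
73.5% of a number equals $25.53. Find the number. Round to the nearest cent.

$34.73

$25.53 ÷ 0.735 ≈ $34.73.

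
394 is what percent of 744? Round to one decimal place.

394 ÷ 744 ≈ 53.0%.

53.0%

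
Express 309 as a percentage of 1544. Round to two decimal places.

20.01%

309 ÷ 1544 ≈ 20.01%.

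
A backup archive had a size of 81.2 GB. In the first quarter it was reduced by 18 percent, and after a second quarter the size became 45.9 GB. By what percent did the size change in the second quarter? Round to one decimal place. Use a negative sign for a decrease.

After the first quarter: 81.2 × 0.82 = 66.584.
Second-quarter multiplier: 45.9 ÷ 66.584 ≈ 0.68935.
That is a change of -31.1%.

-31.1%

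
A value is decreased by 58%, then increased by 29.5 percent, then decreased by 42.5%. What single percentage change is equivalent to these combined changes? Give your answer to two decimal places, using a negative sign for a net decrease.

-68.73%

The combined multiplier is 0.42 × 1.295 × 0.575 = 0.3127425.
That corresponds to a decrease of 68.73%.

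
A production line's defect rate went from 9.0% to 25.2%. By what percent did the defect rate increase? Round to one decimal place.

The change is 25.2 − 9.0 = 16.2 percentage points.
Relative to the original 9.0%, that is 16.2 ÷ 9.0 = 180.0%.
So the defect rate rose by 180.0%.

180.0%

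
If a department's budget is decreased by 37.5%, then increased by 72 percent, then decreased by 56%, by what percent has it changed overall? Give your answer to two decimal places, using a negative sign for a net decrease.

A 37.5% decrease multiplies by 0.625.
Then a 72% increase: 0.625 × 1.72 = 1.075.
Then a 56% decrease: 1.075 × 0.44 = 0.473.
Overall factor 0.473, i.e. -52.70%.

-52.70%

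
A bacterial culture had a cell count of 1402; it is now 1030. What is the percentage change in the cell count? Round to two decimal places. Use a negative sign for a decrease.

-26.53%

Change: 1030 − 1402 = -372.
Relative to the original: -372 ÷ 1402 ≈ -26.53%.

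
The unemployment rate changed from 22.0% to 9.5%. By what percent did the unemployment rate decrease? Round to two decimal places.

The change is 9.5 − 22.0 = -12.5 percentage points.
Relative to the original 22.0%, that is -12.5 ÷ 22.0 ≈ -56.82%.
So the unemployment rate fell by 56.82%.

56.82%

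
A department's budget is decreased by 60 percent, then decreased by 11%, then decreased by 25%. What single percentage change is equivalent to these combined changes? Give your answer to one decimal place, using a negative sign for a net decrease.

-73.3%

The combined multiplier is 0.4 × 0.89 × 0.75 = 0.267.
That corresponds to a decrease of 73.3%.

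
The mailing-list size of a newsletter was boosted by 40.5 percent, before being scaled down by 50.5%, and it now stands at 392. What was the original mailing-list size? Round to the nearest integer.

The overall multiplier applied was 1.405 × 0.495 = 0.695475.
So the original mailing-list size was 392 ÷ 0.695475 ≈ 564.

564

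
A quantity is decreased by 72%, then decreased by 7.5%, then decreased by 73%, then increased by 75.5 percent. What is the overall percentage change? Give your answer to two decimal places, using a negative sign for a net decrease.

A 72% decrease multiplies by 0.28.
Then a 7.5% decrease: 0.28 × 0.925 = 0.259.
Then a 73% decrease: 0.259 × 0.27 = 0.06993.
Then a 75.5% increase: 0.06993 × 1.755 = 0.12272715.
Overall factor 0.12272715, i.e. -87.73%.

-87.73%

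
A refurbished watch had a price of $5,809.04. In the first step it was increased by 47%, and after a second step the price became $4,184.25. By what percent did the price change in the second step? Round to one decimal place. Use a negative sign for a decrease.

-51.0%

After the first step: $5,809.04 × 1.47 = $8539.2888.
Second-step multiplier: $4,184.25 ÷ $8539.2888 ≈ 0.49.
That is a change of -51.0%.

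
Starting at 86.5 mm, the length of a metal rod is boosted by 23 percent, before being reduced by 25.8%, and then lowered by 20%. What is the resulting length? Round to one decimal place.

63.2 mm

Apply the 23% increase: 86.5 × 1.23 = 106.395.
25.8% decrease: 106.395 × 0.742 = 78.94509.
Apply the 20% decrease: 78.94509 × 0.8 = 63.156072 ≈ 63.2.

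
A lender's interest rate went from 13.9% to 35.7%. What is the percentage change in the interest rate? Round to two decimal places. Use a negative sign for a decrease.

156.83%

The change is 35.7 − 13.9 = 21.8 percentage points.
Relative to the original 13.9%, that is 21.8 ÷ 13.9 ≈ 156.83%.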